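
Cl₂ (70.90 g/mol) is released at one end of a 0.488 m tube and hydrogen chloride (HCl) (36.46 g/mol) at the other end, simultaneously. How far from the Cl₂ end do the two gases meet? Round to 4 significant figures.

0.2038 m

Graham's law gives d_Cl₂/d_HCl = rate_Cl₂/rate_HCl = √(M_HCl/M_Cl₂) = √(36.46/70.90) = 0.7171.
With d_Cl₂ + d_HCl = 0.488 m, d_HCl = 0.488/(1 + 0.7171) = 0.2842 m.
d_Cl₂ = 0.488 − 0.2842 = 0.2038 m.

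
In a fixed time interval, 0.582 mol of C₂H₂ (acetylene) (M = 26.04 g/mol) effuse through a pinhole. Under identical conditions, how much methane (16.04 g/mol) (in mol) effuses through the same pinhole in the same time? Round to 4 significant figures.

Since effusion rate ∝ 1/√M, rate_CH₄/rate_C₂H₂ = √(M_C₂H₂/M_CH₄) = √(26.04/16.04) = √1.623 = 1.274.
So the amount for CH₄ is 0.582 × 1.274 = 0.7416 mol.

0.7416 mol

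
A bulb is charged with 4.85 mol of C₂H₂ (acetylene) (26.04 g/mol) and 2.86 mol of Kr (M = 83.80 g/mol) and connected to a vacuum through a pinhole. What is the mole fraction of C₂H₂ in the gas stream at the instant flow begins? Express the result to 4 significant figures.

Each component's effusion rate ∝ (its partial pressure)·(1/√M) ∝ n_i/√M_i.
So x_C₂H₂ in the escaping gas = (n_C₂H₂/√M_C₂H₂) / Σ(n_i/√M_i)
= (4.85/√26.04) / (4.85/√26.04 + 2.86/√83.80) = 0.9504/(0.9504 + 0.3124) = 0.7526.

0.7526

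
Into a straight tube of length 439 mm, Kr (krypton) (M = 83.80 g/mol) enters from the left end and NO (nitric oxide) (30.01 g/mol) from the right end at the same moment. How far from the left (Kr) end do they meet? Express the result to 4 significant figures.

In equal time, each gas travels a distance ∝ its rate ∝ 1/√M, so d_Kr/d_NO = √(M_NO/M_Kr) = √(30.01/83.80) = 0.5984.
With d_Kr + d_NO = 439 mm, d_NO = 439/(1 + 0.5984) = 274.6 mm.
d_Kr = 439 − 274.6 = 164.4 mm.

164.4 mm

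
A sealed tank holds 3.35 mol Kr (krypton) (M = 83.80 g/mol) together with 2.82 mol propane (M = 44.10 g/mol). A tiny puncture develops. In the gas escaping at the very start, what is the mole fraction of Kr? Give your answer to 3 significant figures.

0.463

Each component's effusion rate ∝ (its partial pressure)·(1/√M) ∝ n_i/√M_i.
Mole fraction of Kr in the effusate = (n_Kr/√M_Kr) / (n_Kr/√M_Kr + n_C₃H₈/√M_C₃H₈)
= (3.35/√83.80) / (3.35/√83.80 + 2.82/√44.10) = 0.3660/(0.3660 + 0.4246) = 0.463.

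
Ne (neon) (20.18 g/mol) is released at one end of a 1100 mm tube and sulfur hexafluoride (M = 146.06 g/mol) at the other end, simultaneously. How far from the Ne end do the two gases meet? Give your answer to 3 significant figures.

802 mm

In equal time, each gas travels a distance ∝ its rate ∝ 1/√M, so d_Ne/d_SF₆ = √(M_SF₆/M_Ne) = √(146.06/20.18) = 2.690.
With d_Ne + d_SF₆ = 1100 mm, d_SF₆ = 1100/(1 + 2.690) = 298.1 mm.
d_Ne = 1100 − 298.1 = 802 mm.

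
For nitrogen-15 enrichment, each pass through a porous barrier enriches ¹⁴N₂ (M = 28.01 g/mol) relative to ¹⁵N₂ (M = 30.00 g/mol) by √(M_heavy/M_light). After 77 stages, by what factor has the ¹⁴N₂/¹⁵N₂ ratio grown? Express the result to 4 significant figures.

Overall factor = α^77 with α = √(30.00/28.01), i.e. (30.00/28.01)^(77/2).
= 1.07105^(77/2) = 14.05.

14.05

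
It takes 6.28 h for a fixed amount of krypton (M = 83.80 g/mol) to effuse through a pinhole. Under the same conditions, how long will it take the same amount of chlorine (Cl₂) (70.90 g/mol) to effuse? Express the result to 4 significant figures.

Since effusion rate ∝ 1/√M, t_Cl₂/t_Kr = √(M_Cl₂/M_Kr) = √(70.90/83.80) = √0.8461 = 0.9198.
So the time for Cl₂ is 6.28 × 0.9198 = 5.776 h.

5.776 h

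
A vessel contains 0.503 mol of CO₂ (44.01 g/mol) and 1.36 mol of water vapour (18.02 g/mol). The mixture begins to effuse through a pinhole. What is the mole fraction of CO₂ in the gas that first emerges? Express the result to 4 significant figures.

0.1914

The effusion rate of species i is ∝ p_i/√M_i ∝ n_i/√M_i.
x_CO₂(eff) = (n_CO₂/√M_CO₂) / (n_CO₂/√M_CO₂ + n_H₂O/√M_H₂O)
= (0.503/√44.01) / (0.503/√44.01 + 1.36/√18.02) = 0.07582/(0.07582 + 0.3204) = 0.1914.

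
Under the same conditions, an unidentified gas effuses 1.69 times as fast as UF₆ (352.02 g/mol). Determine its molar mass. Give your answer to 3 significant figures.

Since effusion rate ∝ 1/√M, rate_X/rate_UF₆ = √(M_UF₆/M_X).
1.69 = √(352.02/M_X)
M_X = 352.02 / 1.69² = 352.02 / 2.856 = 123 g/mol

123 g/mol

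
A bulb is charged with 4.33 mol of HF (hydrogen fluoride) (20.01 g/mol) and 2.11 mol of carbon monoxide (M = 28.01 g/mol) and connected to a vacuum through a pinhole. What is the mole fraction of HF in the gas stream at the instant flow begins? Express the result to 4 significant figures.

Effusion rate of each component ∝ n_i/√M_i (partial pressure × 1/√M).
Mole fraction of HF in the effusate = (n_HF/√M_HF) / (n_HF/√M_HF + n_CO/√M_CO)
= (4.33/√20.01) / (4.33/√20.01 + 2.11/√28.01) = 0.9680/(0.9680 + 0.3987) = 0.7083.

0.7083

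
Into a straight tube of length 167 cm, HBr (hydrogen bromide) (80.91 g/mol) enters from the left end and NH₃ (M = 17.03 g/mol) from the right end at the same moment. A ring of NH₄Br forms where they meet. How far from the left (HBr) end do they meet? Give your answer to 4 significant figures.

Graham's law gives d_HBr/d_NH₃ = rate_HBr/rate_NH₃ = √(M_NH₃/M_HBr) = √(17.03/80.91) = 0.4588.
With d_HBr + d_NH₃ = 167 cm, d_NH₃ = 167/(1 + 0.4588) = 114.5 cm.
d_HBr = 167 − 114.5 = 52.52 cm.

52.52 cm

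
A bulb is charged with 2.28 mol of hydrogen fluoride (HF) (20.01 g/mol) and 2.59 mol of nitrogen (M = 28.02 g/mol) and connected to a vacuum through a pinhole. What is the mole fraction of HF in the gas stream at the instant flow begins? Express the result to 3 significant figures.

Rate_i ∝ x_i/√M_i (Graham's law weighted by mole fraction), so the effusate composition follows n_i/√M_i.
Mole fraction of HF in the effusate = (n_HF/√M_HF) / (n_HF/√M_HF + n_N₂/√M_N₂)
= (2.28/√20.01) / (2.28/√20.01 + 2.59/√28.02) = 0.5097/(0.5097 + 0.4893) = 0.510.

0.510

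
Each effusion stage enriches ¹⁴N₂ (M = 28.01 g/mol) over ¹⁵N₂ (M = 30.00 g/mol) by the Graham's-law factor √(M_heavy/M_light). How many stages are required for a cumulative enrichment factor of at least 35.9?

105

Single-stage factor α = √(30.00/28.01), so ln α = ½ ln(1.07105) = 0.03432.
Need α^N ≥ 35.9 ⇒ N ≥ ln(35.9) / ln α = 3.581 / 0.03432 = 104.34.
So at least 105 stages are needed.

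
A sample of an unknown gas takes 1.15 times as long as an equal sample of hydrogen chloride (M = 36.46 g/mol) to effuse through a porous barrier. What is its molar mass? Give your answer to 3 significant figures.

Graham's law gives t_X/t_HCl = √(M_X/M_HCl).
1.15 = √(M_X/36.46)
M_X = 36.46 × 1.15² = 36.46 × 1.322 = 48.2 g/mol

48.2 g/mol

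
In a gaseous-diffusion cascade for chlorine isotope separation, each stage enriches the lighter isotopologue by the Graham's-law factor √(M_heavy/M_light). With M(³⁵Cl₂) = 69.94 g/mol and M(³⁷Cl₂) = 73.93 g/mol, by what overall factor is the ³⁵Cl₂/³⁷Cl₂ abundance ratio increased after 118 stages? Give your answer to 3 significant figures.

26.4

After 118 stages the ratio has grown by (√(73.93/69.94))^118 = (73.93/69.94)^(118/2).
= 1.05705^59 = 26.4.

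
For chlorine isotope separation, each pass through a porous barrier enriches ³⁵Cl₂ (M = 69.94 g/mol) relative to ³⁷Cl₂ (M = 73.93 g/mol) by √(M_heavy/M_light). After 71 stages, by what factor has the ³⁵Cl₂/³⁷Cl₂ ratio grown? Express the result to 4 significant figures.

After 71 stages the ratio has grown by (√(73.93/69.94))^71 = (73.93/69.94)^(71/2).
= 1.05705^(71/2) = 7.168.

7.168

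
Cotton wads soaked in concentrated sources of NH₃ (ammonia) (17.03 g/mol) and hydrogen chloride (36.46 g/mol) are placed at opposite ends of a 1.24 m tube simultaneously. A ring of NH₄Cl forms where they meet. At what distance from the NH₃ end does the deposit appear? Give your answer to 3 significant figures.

0.737 m

The fronts meet when d_NH₃ + d_HCl = L with d_NH₃/d_HCl = √(M_HCl/M_NH₃) (Graham's law). Here √(M_HCl/M_NH₃) = √(36.46/17.03) = 1.463.
With d_NH₃ + d_HCl = 1.24 m, d_HCl = 1.24/(1 + 1.463) = 0.5034 m.
d_NH₃ = 1.24 − 0.5034 = 0.737 m.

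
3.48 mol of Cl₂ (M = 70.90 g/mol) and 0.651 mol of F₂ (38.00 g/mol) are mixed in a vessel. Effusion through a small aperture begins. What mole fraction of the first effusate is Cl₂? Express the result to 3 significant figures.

0.796

Each component's effusion rate ∝ (its partial pressure)·(1/√M) ∝ n_i/√M_i.
Mole fraction of Cl₂ in the effusate = (n_Cl₂/√M_Cl₂) / (n_Cl₂/√M_Cl₂ + n_F₂/√M_F₂)
= (3.48/√70.90) / (3.48/√70.90 + 0.651/√38.00) = 0.4133/(0.4133 + 0.1056) = 0.796.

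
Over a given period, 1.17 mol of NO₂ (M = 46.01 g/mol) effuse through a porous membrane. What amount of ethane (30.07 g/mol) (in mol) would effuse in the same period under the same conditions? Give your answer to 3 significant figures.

1.45 mol

Graham's law gives rate_C₂H₆/rate_NO₂ = √(M_NO₂/M_C₂H₆) = √(46.01/30.07) = √1.530 = 1.237.
So the amount for C₂H₆ is 1.17 × 1.237 = 1.45 mol.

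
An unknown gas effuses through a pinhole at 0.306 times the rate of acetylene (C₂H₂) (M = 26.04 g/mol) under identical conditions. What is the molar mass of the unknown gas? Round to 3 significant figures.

278 g/mol

Graham's law gives rate_X/rate_C₂H₂ = √(M_C₂H₂/M_X).
0.306 = √(26.04/M_X)
M_X = 26.04 / 0.306² = 26.04 / 0.09364 = 278 g/mol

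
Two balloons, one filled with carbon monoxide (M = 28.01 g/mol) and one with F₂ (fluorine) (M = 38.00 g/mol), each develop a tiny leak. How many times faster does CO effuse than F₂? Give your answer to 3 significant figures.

By Graham's law, rate_CO/rate_F₂ = √(M_F₂/M_CO) = √(38.00/28.01) = √1.357 = 1.16.

1.16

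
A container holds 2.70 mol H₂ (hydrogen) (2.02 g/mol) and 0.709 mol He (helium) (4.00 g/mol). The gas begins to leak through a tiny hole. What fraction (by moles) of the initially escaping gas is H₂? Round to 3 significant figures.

0.843

Effusion rate of each component ∝ n_i/√M_i (partial pressure × 1/√M).
Mole fraction of H₂ in the effusate = (n_H₂/√M_H₂) / (n_H₂/√M_H₂ + n_He/√M_He)
= (2.70/√2.02) / (2.70/√2.02 + 0.709/√4.00) = 1.900/(1.900 + 0.3545) = 0.843.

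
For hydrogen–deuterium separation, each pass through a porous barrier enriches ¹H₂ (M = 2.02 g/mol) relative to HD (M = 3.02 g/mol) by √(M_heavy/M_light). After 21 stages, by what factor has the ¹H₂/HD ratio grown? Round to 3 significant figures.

68.2

Overall factor = α^21 with α = √(3.02/2.02), i.e. (3.02/2.02)^(21/2).
= 1.49505^(21/2) = 68.2.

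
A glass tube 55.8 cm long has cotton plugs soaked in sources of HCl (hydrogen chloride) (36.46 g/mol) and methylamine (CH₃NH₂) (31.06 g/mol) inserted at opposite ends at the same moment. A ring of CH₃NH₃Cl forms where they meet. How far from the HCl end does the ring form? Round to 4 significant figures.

26.78 cm

Graham's law gives d_HCl/d_CH₃NH₂ = rate_HCl/rate_CH₃NH₂ = √(M_CH₃NH₂/M_HCl) = √(31.06/36.46) = 0.9230.
With d_HCl + d_CH₃NH₂ = 55.8 cm, d_CH₃NH₂ = 55.8/(1 + 0.9230) = 29.02 cm.
d_HCl = 55.8 − 29.02 = 26.78 cm.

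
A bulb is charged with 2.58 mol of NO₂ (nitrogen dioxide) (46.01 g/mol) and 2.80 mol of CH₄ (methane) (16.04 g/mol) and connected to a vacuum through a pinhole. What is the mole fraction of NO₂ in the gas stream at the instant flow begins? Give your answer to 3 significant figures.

0.352

Each component's effusion rate ∝ (its partial pressure)·(1/√M) ∝ n_i/√M_i.
x_NO₂(eff) = (n_NO₂/√M_NO₂) / (n_NO₂/√M_NO₂ + n_CH₄/√M_CH₄)
= (2.58/√46.01) / (2.58/√46.01 + 2.80/√16.04) = 0.3804/(0.3804 + 0.6991) = 0.352.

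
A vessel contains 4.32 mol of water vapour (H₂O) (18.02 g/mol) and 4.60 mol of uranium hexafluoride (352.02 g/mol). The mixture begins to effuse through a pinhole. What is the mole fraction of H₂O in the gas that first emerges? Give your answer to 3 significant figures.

0.806

Rate_i ∝ x_i/√M_i (Graham's law weighted by mole fraction), so the effusate composition follows n_i/√M_i.
Mole fraction of H₂O in the effusate = (n_H₂O/√M_H₂O) / (n_H₂O/√M_H₂O + n_UF₆/√M_UF₆)
= (4.32/√18.02) / (4.32/√18.02 + 4.60/√352.02) = 1.018/(1.018 + 0.2452) = 0.806.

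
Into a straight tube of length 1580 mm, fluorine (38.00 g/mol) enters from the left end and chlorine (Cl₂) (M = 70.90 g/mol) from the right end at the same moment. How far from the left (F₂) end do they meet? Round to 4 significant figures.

912.2 mm

The fronts meet when d_F₂ + d_Cl₂ = L with d_F₂/d_Cl₂ = √(M_Cl₂/M_F₂) (Graham's law). Here √(M_Cl₂/M_F₂) = √(70.90/38.00) = 1.366.
With d_F₂ + d_Cl₂ = 1580 mm, d_Cl₂ = 1580/(1 + 1.366) = 667.8 mm.
d_F₂ = 1580 − 667.8 = 912.2 mm.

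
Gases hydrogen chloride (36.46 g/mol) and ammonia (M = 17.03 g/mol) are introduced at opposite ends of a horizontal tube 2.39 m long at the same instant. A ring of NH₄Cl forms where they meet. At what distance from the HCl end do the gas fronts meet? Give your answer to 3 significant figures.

The fronts meet when d_HCl + d_NH₃ = L with d_HCl/d_NH₃ = √(M_NH₃/M_HCl) (Graham's law). Here √(M_NH₃/M_HCl) = √(17.03/36.46) = 0.6834.
With d_HCl + d_NH₃ = 2.39 m, d_NH₃ = 2.39/(1 + 0.6834) = 1.420 m.
d_HCl = 2.39 − 1.420 = 0.970 m.

0.970 m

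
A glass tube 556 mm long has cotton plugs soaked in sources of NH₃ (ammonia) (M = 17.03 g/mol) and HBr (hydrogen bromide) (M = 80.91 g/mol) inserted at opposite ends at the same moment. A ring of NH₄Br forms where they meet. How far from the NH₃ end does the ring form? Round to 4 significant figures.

381.1 mm

The fronts meet when d_NH₃ + d_HBr = L with d_NH₃/d_HBr = √(M_HBr/M_NH₃) (Graham's law). Here √(M_HBr/M_NH₃) = √(80.91/17.03) = 2.180.
With d_NH₃ + d_HBr = 556 mm, d_HBr = 556/(1 + 2.180) = 174.9 mm.
d_NH₃ = 556 − 174.9 = 381.1 mm.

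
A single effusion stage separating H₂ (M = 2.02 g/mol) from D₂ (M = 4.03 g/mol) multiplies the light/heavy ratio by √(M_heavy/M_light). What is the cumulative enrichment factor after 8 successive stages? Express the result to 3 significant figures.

Each stage multiplies the ratio by α = √(4.03/2.02), so after 8 stages the overall factor is α^8 = (4.03/2.02)^(8/2).
= 1.99505^4 = 15.8.

15.8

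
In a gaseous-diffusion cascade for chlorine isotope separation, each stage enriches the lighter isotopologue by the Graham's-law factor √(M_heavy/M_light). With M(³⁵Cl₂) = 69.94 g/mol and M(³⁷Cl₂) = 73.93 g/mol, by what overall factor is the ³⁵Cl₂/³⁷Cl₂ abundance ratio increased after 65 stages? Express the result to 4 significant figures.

The single-stage factor is √(M_heavy/M_light), so 65 stages give [√(73.93/69.94)]^65 = (73.93/69.94)^(65/2).
= 1.05705^(65/2) = 6.069.

6.069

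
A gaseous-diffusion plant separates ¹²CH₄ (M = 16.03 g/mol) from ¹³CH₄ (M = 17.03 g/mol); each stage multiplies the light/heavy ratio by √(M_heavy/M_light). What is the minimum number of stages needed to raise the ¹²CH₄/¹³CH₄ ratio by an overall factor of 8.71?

72

With α = √(17.03/16.03) per stage, ln α = ½ ln(1.06238) = 0.03026.
Need α^N ≥ 8.71 ⇒ N ≥ ln(8.71) / ln α = 2.164 / 0.03026 = 71.54.
So at least 72 stages are needed.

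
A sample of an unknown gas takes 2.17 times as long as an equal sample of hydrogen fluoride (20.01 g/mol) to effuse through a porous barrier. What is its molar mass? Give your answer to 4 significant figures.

By Graham's law, t_X/t_HF = √(M_X/M_HF).
2.17 = √(M_X/20.01)
M_X = 20.01 × 2.17² = 20.01 × 4.709 = 94.23 g/mol

94.23 g/mol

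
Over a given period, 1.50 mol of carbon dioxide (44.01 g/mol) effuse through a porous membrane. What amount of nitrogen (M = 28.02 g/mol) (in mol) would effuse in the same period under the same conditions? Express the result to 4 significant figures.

1.880 mol

Graham's law gives rate_N₂/rate_CO₂ = √(M_CO₂/M_N₂) = √(44.01/28.02) = √1.571 = 1.253.
So the amount for N₂ is 1.50 × 1.253 = 1.880 mol.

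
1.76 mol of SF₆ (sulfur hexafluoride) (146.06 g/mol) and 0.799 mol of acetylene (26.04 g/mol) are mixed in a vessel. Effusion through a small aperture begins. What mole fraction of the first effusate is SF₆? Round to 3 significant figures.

The effusion rate of species i is ∝ p_i/√M_i ∝ n_i/√M_i.
Mole fraction of SF₆ in the effusate = (n_SF₆/√M_SF₆) / (n_SF₆/√M_SF₆ + n_C₂H₂/√M_C₂H₂)
= (1.76/√146.06) / (1.76/√146.06 + 0.799/√26.04) = 0.1456/(0.1456 + 0.1566) = 0.482.

0.482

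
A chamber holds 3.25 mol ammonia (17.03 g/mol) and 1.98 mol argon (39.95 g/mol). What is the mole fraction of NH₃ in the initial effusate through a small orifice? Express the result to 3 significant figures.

0.715

Each component's effusion rate ∝ (its partial pressure)·(1/√M) ∝ n_i/√M_i.
Mole fraction of NH₃ in the effusate = (n_NH₃/√M_NH₃) / (n_NH₃/√M_NH₃ + n_Ar/√M_Ar)
= (3.25/√17.03) / (3.25/√17.03 + 1.98/√39.95) = 0.7875/(0.7875 + 0.3133) = 0.715.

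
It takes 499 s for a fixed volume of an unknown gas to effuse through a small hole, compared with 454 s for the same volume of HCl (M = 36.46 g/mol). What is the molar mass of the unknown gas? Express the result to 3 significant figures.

44.0 g/mol

From Graham's law, t_X/t_HCl = √(M_X/M_HCl).
499/454 = 1.099 = √(M_X/36.46)
M_X = 36.46 × 1.099² = 36.46 × 1.208 = 44.0 g/mol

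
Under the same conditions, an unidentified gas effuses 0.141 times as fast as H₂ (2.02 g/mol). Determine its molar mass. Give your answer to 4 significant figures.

101.6 g/mol

Using Graham's law: rate_X/rate_H₂ = √(M_H₂/M_X).
0.141 = √(2.02/M_X)
M_X = 2.02 / 0.141² = 2.02 / 0.01988 = 101.6 g/mol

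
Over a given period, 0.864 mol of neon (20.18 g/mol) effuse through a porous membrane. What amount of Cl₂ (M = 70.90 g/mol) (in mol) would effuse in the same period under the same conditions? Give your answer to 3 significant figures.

0.461 mol

From Graham's law, rate_Cl₂/rate_Ne = √(M_Ne/M_Cl₂) = √(20.18/70.90) = √0.2846 = 0.5335.
So the amount for Cl₂ is 0.864 × 0.5335 = 0.461 mol.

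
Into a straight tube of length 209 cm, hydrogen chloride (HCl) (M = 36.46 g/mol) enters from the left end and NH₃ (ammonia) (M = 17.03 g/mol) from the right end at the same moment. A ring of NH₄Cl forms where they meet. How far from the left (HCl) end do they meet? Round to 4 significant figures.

Graham's law gives d_HCl/d_NH₃ = rate_HCl/rate_NH₃ = √(M_NH₃/M_HCl) = √(17.03/36.46) = 0.6834.
With d_HCl + d_NH₃ = 209 cm, d_NH₃ = 209/(1 + 0.6834) = 124.2 cm.
d_HCl = 209 − 124.2 = 84.85 cm.

84.85 cm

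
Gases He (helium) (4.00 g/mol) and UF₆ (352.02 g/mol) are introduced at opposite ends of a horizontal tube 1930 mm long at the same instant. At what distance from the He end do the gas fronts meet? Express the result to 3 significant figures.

1740 mm

In equal time, each gas travels a distance ∝ its rate ∝ 1/√M, so d_He/d_UF₆ = √(M_UF₆/M_He) = √(352.02/4.00) = 9.381.
With d_He + d_UF₆ = 1930 mm, d_UF₆ = 1930/(1 + 9.381) = 185.9 mm.
d_He = 1930 − 185.9 = 1740 mm.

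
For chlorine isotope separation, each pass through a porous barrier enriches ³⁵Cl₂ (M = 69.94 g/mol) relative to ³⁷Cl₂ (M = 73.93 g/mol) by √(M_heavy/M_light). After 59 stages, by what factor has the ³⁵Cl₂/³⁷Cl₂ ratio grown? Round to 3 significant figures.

After 59 stages the ratio has grown by (√(73.93/69.94))^59 = (73.93/69.94)^(59/2).
= 1.05705^(59/2) = 5.14.

5.14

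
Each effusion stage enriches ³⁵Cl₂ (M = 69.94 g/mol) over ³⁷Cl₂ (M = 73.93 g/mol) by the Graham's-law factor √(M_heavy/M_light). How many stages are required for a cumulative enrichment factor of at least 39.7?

133

Single-stage factor α = √(73.93/69.94), so ln α = ½ ln(1.05705) = 0.02774.
Need α^N ≥ 39.7 ⇒ N ≥ ln(39.7) / ln α = 3.681 / 0.02774 = 132.71.
Rounding up, N = 133 stages.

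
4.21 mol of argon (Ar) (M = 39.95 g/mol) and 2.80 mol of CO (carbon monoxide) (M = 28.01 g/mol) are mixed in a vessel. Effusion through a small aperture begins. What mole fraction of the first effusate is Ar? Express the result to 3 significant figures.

0.557

Effusion rate of each component ∝ n_i/√M_i (partial pressure × 1/√M).
So x_Ar in the escaping gas = (n_Ar/√M_Ar) / Σ(n_i/√M_i)
= (4.21/√39.95) / (4.21/√39.95 + 2.80/√28.01) = 0.6661/(0.6661 + 0.5291) = 0.557.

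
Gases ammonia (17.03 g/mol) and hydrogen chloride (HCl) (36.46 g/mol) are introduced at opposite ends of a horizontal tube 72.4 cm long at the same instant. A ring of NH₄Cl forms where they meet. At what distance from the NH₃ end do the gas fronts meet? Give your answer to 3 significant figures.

The fronts meet when d_NH₃ + d_HCl = L with d_NH₃/d_HCl = √(M_HCl/M_NH₃) (Graham's law). Here √(M_HCl/M_NH₃) = √(36.46/17.03) = 1.463.
With d_NH₃ + d_HCl = 72.4 cm, d_HCl = 72.4/(1 + 1.463) = 29.39 cm.
d_NH₃ = 72.4 − 29.39 = 43.0 cm.

43.0 cm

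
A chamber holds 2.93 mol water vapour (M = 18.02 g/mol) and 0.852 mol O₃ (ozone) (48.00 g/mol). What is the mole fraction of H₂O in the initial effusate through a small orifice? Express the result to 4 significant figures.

0.8488

Rate_i ∝ x_i/√M_i (Graham's law weighted by mole fraction), so the effusate composition follows n_i/√M_i.
Mole fraction of H₂O in the effusate = (n_H₂O/√M_H₂O) / (n_H₂O/√M_H₂O + n_O₃/√M_O₃)
= (2.93/√18.02) / (2.93/√18.02 + 0.852/√48.00) = 0.6902/(0.6902 + 0.1230) = 0.8488.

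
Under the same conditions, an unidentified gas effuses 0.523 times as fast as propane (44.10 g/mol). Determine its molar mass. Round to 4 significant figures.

Since effusion rate ∝ 1/√M, rate_X/rate_C₃H₈ = √(M_C₃H₈/M_X).
0.523 = √(44.10/M_X)
M_X = 44.10 / 0.523² = 44.10 / 0.2735 = 161.2 g/mol

161.2 g/mol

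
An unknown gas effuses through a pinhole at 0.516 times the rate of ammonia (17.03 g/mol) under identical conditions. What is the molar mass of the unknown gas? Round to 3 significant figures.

By Graham's law, rate_X/rate_NH₃ = √(M_NH₃/M_X).
0.516 = √(17.03/M_X)
M_X = 17.03 / 0.516² = 17.03 / 0.2663 = 64.0 g/mol

64.0 g/mol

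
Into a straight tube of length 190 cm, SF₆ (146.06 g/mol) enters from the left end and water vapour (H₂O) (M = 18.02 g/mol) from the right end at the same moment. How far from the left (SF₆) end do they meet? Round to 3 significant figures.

49.4 cm

In equal time, each gas travels a distance ∝ its rate ∝ 1/√M, so d_SF₆/d_H₂O = √(M_H₂O/M_SF₆) = √(18.02/146.06) = 0.3512.
With d_SF₆ + d_H₂O = 190 cm, d_H₂O = 190/(1 + 0.3512) = 140.6 cm.
d_SF₆ = 190 − 140.6 = 49.4 cm.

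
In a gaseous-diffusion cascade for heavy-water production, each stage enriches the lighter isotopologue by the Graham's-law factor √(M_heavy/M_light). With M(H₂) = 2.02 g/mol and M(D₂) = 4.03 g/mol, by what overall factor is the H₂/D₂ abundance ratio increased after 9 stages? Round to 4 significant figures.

Each stage multiplies the ratio by α = √(4.03/2.02), so after 9 stages the overall factor is α^9 = (4.03/2.02)^(9/2).
= 1.99505^(9/2) = 22.38.

22.38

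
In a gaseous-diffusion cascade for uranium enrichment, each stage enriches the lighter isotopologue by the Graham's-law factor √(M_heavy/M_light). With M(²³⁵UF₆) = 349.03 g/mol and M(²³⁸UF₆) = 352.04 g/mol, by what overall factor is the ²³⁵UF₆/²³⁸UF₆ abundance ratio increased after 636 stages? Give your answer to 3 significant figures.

15.3

Each stage multiplies the ratio by α = √(352.04/349.03), so after 636 stages the overall factor is α^636 = (352.04/349.03)^(636/2).
= 1.00862^318 = 15.3.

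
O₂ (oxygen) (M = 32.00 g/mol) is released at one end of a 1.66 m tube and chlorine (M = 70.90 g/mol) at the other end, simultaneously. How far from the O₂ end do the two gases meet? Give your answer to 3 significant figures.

The fronts meet when d_O₂ + d_Cl₂ = L with d_O₂/d_Cl₂ = √(M_Cl₂/M_O₂) (Graham's law). Here √(M_Cl₂/M_O₂) = √(70.90/32.00) = 1.488.
With d_O₂ + d_Cl₂ = 1.66 m, d_Cl₂ = 1.66/(1 + 1.488) = 0.6671 m.
d_O₂ = 1.66 − 0.6671 = 0.993 m.

0.993 m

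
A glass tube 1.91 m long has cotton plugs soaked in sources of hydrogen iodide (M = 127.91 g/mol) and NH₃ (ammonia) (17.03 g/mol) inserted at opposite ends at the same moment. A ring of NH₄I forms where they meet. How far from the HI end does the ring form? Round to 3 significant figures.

Distances travelled in equal time are proportional to diffusion rates, so d_HI/d_NH₃ = √(M_NH₃/M_HI) = √(17.03/127.91) = 0.3649.
With d_HI + d_NH₃ = 1.91 m, d_NH₃ = 1.91/(1 + 0.3649) = 1.399 m.
d_HI = 1.91 − 1.399 = 0.511 m.

0.511 m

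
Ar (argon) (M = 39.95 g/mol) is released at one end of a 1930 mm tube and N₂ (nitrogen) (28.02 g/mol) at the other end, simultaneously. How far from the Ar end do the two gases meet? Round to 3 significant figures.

In equal time, each gas travels a distance ∝ its rate ∝ 1/√M, so d_Ar/d_N₂ = √(M_N₂/M_Ar) = √(28.02/39.95) = 0.8375.
With d_Ar + d_N₂ = 1930 mm, d_N₂ = 1930/(1 + 0.8375) = 1050 mm.
d_Ar = 1930 − 1050 = 880 mm.

880 mm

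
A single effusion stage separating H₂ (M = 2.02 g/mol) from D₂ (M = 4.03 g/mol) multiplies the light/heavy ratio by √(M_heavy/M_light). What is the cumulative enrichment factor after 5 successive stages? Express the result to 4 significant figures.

5.622

Each stage multiplies the ratio by α = √(4.03/2.02), so after 5 stages the overall factor is α^5 = (4.03/2.02)^(5/2).
= 1.99505^(5/2) = 5.622.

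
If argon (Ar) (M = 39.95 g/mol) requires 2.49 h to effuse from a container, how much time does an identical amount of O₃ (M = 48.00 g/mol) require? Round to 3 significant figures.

2.73 h

By Graham's law, t_O₃/t_Ar = √(M_O₃/M_Ar) = √(48.00/39.95) = √1.202 = 1.096.
So the time for O₃ is 2.49 × 1.096 = 2.73 h.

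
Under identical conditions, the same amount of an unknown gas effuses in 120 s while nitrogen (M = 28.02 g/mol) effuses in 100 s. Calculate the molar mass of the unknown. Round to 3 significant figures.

Using Graham's law: t_X/t_N₂ = √(M_X/M_N₂).
120/100 = 1.200 = √(M_X/28.02)
M_X = 28.02 × 1.200² = 28.02 × 1.440 = 40.3 g/mol

40.3 g/mol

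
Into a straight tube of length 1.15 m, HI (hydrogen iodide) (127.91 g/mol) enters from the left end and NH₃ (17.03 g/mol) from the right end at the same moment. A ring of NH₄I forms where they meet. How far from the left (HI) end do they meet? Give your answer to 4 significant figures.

Distances travelled in equal time are proportional to diffusion rates, so d_HI/d_NH₃ = √(M_NH₃/M_HI) = √(17.03/127.91) = 0.3649.
With d_HI + d_NH₃ = 1.15 m, d_NH₃ = 1.15/(1 + 0.3649) = 0.8426 m.
d_HI = 1.15 − 0.8426 = 0.3074 m.

0.3074 m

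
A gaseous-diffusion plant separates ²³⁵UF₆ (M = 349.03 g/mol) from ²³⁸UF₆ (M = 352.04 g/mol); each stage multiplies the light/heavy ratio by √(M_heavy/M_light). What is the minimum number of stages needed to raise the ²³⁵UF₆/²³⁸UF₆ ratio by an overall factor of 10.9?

With α = √(352.04/349.03) per stage, ln α = ½ ln(1.00862) = 0.004293.
Need α^N ≥ 10.9 ⇒ N ≥ ln(10.9) / ln α = 2.389 / 0.004293 = 556.37.
Minimum whole number of stages: N = 557.

557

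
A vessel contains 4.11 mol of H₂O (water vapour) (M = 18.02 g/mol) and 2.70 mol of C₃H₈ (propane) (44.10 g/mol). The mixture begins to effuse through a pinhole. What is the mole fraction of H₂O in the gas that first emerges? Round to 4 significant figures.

0.7043

Effusion rate of each component ∝ n_i/√M_i (partial pressure × 1/√M).
Mole fraction of H₂O in the effusate = (n_H₂O/√M_H₂O) / (n_H₂O/√M_H₂O + n_C₃H₈/√M_C₃H₈)
= (4.11/√18.02) / (4.11/√18.02 + 2.70/√44.10) = 0.9682/(0.9682 + 0.4066) = 0.7043.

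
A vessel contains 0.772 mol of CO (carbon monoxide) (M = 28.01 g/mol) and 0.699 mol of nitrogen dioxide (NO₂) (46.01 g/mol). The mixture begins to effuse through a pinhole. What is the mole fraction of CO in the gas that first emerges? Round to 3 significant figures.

0.586

Each component's effusion rate ∝ (its partial pressure)·(1/√M) ∝ n_i/√M_i.
Mole fraction of CO in the effusate = (n_CO/√M_CO) / (n_CO/√M_CO + n_NO₂/√M_NO₂)
= (0.772/√28.01) / (0.772/√28.01 + 0.699/√46.01) = 0.1459/(0.1459 + 0.1031) = 0.586.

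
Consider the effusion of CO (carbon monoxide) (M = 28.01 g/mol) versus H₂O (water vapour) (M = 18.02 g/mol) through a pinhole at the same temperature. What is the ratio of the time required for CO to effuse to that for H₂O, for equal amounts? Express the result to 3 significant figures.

1.25

Using Graham's law: t_CO/t_H₂O = √(M_CO/M_H₂O) = √(28.01/18.02) = √1.554 = 1.25.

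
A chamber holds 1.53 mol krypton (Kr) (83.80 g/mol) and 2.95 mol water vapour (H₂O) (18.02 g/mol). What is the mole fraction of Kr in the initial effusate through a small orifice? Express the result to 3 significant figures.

0.194

Each component's effusion rate ∝ (its partial pressure)·(1/√M) ∝ n_i/√M_i.
x_Kr(eff) = (n_Kr/√M_Kr) / (n_Kr/√M_Kr + n_H₂O/√M_H₂O)
= (1.53/√83.80) / (1.53/√83.80 + 2.95/√18.02) = 0.1671/(0.1671 + 0.6949) = 0.194.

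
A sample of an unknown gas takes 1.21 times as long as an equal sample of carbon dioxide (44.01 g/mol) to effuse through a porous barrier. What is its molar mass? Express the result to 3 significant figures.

Using Graham's law: t_X/t_CO₂ = √(M_X/M_CO₂).
1.21 = √(M_X/44.01)
M_X = 44.01 × 1.21² = 44.01 × 1.464 = 64.4 g/mol

64.4 g/mol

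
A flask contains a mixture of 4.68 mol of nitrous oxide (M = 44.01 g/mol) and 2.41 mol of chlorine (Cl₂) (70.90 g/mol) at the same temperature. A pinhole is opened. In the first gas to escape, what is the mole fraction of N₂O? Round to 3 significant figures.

Rate_i ∝ x_i/√M_i (Graham's law weighted by mole fraction), so the effusate composition follows n_i/√M_i.
So x_N₂O in the escaping gas = (n_N₂O/√M_N₂O) / Σ(n_i/√M_i)
= (4.68/√44.01) / (4.68/√44.01 + 2.41/√70.90) = 0.7055/(0.7055 + 0.2862) = 0.711.

0.711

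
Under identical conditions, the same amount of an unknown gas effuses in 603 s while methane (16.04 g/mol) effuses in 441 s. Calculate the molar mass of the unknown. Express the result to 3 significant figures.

30.0 g/mol

From Graham's law, t_X/t_CH₄ = √(M_X/M_CH₄).
603/441 = 1.367 = √(M_X/16.04)
M_X = 16.04 × 1.367² = 16.04 × 1.870 = 30.0 g/mol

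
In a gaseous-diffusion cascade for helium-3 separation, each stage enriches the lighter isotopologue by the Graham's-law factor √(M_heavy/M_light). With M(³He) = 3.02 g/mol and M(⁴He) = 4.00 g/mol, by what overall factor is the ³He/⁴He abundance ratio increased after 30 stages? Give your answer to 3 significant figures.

67.7

Overall factor = α^30 with α = √(4.00/3.02), i.e. (4.00/3.02)^(30/2).
= 1.32450^15 = 67.7.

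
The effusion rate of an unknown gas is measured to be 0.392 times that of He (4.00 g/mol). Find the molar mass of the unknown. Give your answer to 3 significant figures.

26.0 g/mol

Since effusion rate ∝ 1/√M, rate_X/rate_He = √(M_He/M_X).
0.392 = √(4.00/M_X)
M_X = 4.00 / 0.392² = 4.00 / 0.1537 = 26.0 g/mol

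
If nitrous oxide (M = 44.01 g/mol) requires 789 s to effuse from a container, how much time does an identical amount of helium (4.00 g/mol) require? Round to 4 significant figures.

By Graham's law, t_He/t_N₂O = √(M_He/M_N₂O) = √(4.00/44.01) = √0.09089 = 0.3015.
So the time for He is 789 × 0.3015 = 237.9 s.

237.9 s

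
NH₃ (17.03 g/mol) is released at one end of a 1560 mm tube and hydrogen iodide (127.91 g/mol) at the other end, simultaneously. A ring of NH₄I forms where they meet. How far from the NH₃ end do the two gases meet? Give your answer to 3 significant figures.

1140 mm

The fronts meet when d_NH₃ + d_HI = L with d_NH₃/d_HI = √(M_HI/M_NH₃) (Graham's law). Here √(M_HI/M_NH₃) = √(127.91/17.03) = 2.741.
With d_NH₃ + d_HI = 1560 mm, d_HI = 1560/(1 + 2.741) = 417.0 mm.
d_NH₃ = 1560 − 417.0 = 1140 mm.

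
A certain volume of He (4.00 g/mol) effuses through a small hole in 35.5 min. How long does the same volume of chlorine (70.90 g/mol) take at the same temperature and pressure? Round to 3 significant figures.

Graham's law gives t_Cl₂/t_He = √(M_Cl₂/M_He) = √(70.90/4.00) = √17.73 = 4.210.
So the time for Cl₂ is 35.5 × 4.210 = 149 min.

149 min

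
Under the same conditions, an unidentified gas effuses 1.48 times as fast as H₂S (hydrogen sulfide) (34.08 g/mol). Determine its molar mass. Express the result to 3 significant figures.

15.6 g/mol

Since effusion rate ∝ 1/√M, rate_X/rate_H₂S = √(M_H₂S/M_X).
1.48 = √(34.08/M_X)
M_X = 34.08 / 1.48² = 34.08 / 2.190 = 15.6 g/mol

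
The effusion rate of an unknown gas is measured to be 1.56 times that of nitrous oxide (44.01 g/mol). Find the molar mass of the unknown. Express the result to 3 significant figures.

18.1 g/mol

Graham's law gives rate_X/rate_N₂O = √(M_N₂O/M_X).
1.56 = √(44.01/M_X)
M_X = 44.01 / 1.56² = 44.01 / 2.434 = 18.1 g/mol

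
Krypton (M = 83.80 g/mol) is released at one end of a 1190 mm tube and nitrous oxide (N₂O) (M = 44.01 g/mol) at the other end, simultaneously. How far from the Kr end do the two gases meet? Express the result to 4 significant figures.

Distances travelled in equal time are proportional to diffusion rates, so d_Kr/d_N₂O = √(M_N₂O/M_Kr) = √(44.01/83.80) = 0.7247.
With d_Kr + d_N₂O = 1190 mm, d_N₂O = 1190/(1 + 0.7247) = 690.0 mm.
d_Kr = 1190 − 690.0 = 500.0 mm.

500.0 mm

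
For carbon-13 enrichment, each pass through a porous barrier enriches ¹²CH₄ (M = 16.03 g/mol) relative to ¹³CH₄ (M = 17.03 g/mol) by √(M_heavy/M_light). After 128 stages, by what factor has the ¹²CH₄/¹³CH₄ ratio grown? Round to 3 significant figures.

48.1

The single-stage factor is √(M_heavy/M_light), so 128 stages give [√(17.03/16.03)]^128 = (17.03/16.03)^(128/2).
= 1.06238^64 = 48.1.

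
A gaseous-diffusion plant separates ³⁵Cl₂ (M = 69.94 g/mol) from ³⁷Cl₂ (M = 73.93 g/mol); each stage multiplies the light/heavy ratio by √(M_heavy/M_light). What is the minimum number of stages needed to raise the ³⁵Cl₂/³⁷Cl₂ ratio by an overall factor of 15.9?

Per stage α = (73.93/69.94)^(1/2) = 1.05705^0.5, giving ln α = 0.02774.
Need α^N ≥ 15.9 ⇒ N ≥ ln(15.9) / ln α = 2.766 / 0.02774 = 99.72.
Minimum whole number of stages: N = 100.

100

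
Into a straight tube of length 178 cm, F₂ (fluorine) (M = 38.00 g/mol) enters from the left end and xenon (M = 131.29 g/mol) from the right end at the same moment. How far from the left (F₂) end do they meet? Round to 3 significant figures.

Distances travelled in equal time are proportional to diffusion rates, so d_F₂/d_Xe = √(M_Xe/M_F₂) = √(131.29/38.00) = 1.859.
With d_F₂ + d_Xe = 178 cm, d_Xe = 178/(1 + 1.859) = 62.26 cm.
d_F₂ = 178 − 62.26 = 116 cm.

116 cm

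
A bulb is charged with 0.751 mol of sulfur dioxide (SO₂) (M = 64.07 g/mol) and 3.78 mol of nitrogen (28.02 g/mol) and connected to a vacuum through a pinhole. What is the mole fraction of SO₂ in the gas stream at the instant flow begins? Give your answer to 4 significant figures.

0.1161

The effusion rate of species i is ∝ p_i/√M_i ∝ n_i/√M_i.
Mole fraction of SO₂ in the effusate = (n_SO₂/√M_SO₂) / (n_SO₂/√M_SO₂ + n_N₂/√M_N₂)
= (0.751/√64.07) / (0.751/√64.07 + 3.78/√28.02) = 0.09382/(0.09382 + 0.7141) = 0.1161.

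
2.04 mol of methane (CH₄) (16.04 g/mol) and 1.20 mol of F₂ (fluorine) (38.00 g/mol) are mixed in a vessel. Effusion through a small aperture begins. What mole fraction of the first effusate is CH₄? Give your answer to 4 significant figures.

0.7235

Rate_i ∝ x_i/√M_i (Graham's law weighted by mole fraction), so the effusate composition follows n_i/√M_i.
Mole fraction of CH₄ in the effusate = (n_CH₄/√M_CH₄) / (n_CH₄/√M_CH₄ + n_F₂/√M_F₂)
= (2.04/√16.04) / (2.04/√16.04 + 1.20/√38.00) = 0.5094/(0.5094 + 0.1947) = 0.7235.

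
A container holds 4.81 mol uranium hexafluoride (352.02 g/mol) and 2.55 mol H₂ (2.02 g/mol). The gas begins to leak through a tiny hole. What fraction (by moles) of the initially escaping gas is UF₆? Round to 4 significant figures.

Each component's effusion rate ∝ (its partial pressure)·(1/√M) ∝ n_i/√M_i.
So x_UF₆ in the escaping gas = (n_UF₆/√M_UF₆) / Σ(n_i/√M_i)
= (4.81/√352.02) / (4.81/√352.02 + 2.55/√2.02) = 0.2564/(0.2564 + 1.794) = 0.1250.

0.1250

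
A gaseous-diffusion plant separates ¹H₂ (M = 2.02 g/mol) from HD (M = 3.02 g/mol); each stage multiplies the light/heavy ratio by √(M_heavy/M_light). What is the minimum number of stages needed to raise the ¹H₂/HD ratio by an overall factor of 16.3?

14

With α = √(3.02/2.02) per stage, ln α = ½ ln(1.49505) = 0.2011.
Need α^N ≥ 16.3 ⇒ N ≥ ln(16.3) / ln α = 2.791 / 0.2011 = 13.88.
Minimum whole number of stages: N = 14.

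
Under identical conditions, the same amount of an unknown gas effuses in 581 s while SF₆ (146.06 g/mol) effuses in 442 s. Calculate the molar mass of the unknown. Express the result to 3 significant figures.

Using Graham's law: t_X/t_SF₆ = √(M_X/M_SF₆).
581/442 = 1.314 = √(M_X/146.06)
M_X = 146.06 × 1.314² = 146.06 × 1.728 = 252 g/mol

252 g/mol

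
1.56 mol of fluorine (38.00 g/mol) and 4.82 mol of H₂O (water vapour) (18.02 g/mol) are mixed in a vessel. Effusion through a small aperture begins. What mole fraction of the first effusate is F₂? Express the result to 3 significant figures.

Rate_i ∝ x_i/√M_i (Graham's law weighted by mole fraction), so the effusate composition follows n_i/√M_i.
So x_F₂ in the escaping gas = (n_F₂/√M_F₂) / Σ(n_i/√M_i)
= (1.56/√38.00) / (1.56/√38.00 + 4.82/√18.02) = 0.2531/(0.2531 + 1.135) = 0.182.

0.182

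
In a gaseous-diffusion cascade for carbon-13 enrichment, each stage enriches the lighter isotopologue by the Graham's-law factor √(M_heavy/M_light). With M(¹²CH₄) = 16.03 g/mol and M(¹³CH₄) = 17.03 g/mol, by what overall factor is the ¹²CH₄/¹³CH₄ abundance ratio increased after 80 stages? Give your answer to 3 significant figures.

Each stage multiplies the ratio by α = √(17.03/16.03), so after 80 stages the overall factor is α^80 = (17.03/16.03)^(80/2).
= 1.06238^40 = 11.3.

11.3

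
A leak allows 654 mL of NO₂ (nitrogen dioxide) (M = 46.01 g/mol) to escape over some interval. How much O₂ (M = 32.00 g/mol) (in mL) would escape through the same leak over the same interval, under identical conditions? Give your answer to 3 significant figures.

Using Graham's law: rate_O₂/rate_NO₂ = √(M_NO₂/M_O₂) = √(46.01/32.00) = √1.438 = 1.199.
So the volume for O₂ is 654 × 1.199 = 784 mL.

784 mL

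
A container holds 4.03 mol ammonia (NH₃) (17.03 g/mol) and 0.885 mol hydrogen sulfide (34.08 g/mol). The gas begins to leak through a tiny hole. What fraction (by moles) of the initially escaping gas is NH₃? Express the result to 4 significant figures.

Effusion rate of each component ∝ n_i/√M_i (partial pressure × 1/√M).
x_NH₃(eff) = (n_NH₃/√M_NH₃) / (n_NH₃/√M_NH₃ + n_H₂S/√M_H₂S)
= (4.03/√17.03) / (4.03/√17.03 + 0.885/√34.08) = 0.9766/(0.9766 + 0.1516) = 0.8656.

0.8656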